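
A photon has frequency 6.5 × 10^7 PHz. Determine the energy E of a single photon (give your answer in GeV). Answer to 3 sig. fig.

0.269 GeV

Take h = 6.62607015 × 10^-34 J·s, 1 eV = 1.602176634 × 10^-19 J.
In SI units: f = 6.5 × 10^7 PHz = 6.5 × 10^22 Hz.
The photon relation is E = hf, giving E = 4.307 × 10^-11 J.
Converting to GeV: E = 0.2688 GeV ≈ 0.269 GeV.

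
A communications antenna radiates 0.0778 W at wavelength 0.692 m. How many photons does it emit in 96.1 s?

2.60e25 photons

Total energy: E_total = P·t = 0.0778 × 96.1 = 7.477 J.
Per-photon energy: E = 2.871e-25 J.
N = E_total / E_photon = 2.60e25.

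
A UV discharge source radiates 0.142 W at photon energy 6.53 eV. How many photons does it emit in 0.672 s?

Total energy: E_total = P·t = 0.142 × 0.672 = 0.09542 J.
Per-photon energy: E = 1.046 × 10^-18 J.
N = E_total / E_photon = 9.12 × 10^16.

9.12 × 10^16 photons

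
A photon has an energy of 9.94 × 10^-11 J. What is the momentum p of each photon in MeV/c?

620 MeV/c

Take c = 2.99792458 × 10^8 m/s, 1 eV = 1.602176634 × 10^-19 J.
Since p = E/c for a photon, p = 3.316 × 10^-19 kg·m/s.
Converting to MeV/c: p = 620.4 MeV/c ≈ 620 MeV/c.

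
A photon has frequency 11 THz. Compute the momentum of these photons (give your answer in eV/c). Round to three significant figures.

Convert to SI: f = 11 THz = 1.1 × 10^13 Hz.
The photon relation is p = hf/c, giving p = 2.431 × 10^-29 kg·m/s.
Converting to eV/c: p = 0.04549 eV/c ≈ 0.0455 eV/c.

0.0455 eV/c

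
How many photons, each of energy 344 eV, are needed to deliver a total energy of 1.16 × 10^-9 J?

2.10 × 10^7 photons

Per-photon energy: E = 5.511 × 10^-17 J (from energy = 344 eV).
N = E_total / E_photon = 1.16 × 10^-9 J / 5.511 × 10^-17 J = 2.10 × 10^7.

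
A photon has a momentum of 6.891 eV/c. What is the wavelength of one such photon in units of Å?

Convert to SI: p = 6.891 eV/c = 3.6827 × 10^-27 kg·m/s.
The photon relation is λ = h/p, giving λ = 1.799 × 10^-7 m.
Converting to Å: λ = 1799 Å ≈ 1800 Å.

1800 Å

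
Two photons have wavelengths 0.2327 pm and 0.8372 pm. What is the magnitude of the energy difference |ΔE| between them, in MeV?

3.85 MeV

Using E = hc/λ: E₁ = 8.5365 × 10^-13 J, E₂ = 2.3727 × 10^-13 J.
|ΔE| = |8.5365 × 10^-13 − 2.3727 × 10^-13| = 6.16 × 10^-13 J = 3.85 MeV.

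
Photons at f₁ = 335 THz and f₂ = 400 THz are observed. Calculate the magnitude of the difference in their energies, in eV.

0.269 eV

Using E = hf: E₁ = 2.220e-19 J, E₂ = 2.650e-19 J.
|ΔE| = |2.220e-19 − 2.650e-19| = 4.31e-20 J = 0.269 eV.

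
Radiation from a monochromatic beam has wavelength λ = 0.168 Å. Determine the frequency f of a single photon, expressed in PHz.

In SI units: λ = 0.168 Å = 1.68 × 10^-11 m.
Apply f = c/λ: f = 1.784 × 10^19 Hz.
Converting to PHz: f = 17840 PHz ≈ 1.78 × 10^4 PHz.

1.78 × 10^4 PHz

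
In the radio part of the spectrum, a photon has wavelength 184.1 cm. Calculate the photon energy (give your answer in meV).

Convert to SI: λ = 184.1 cm = 1.841 m.
Since E = hc/λ for a photon, E = 1.079 × 10^-25 J.
Converting to meV: E = 6.735 × 10^-4 meV ≈ 6.73 × 10^-4 meV.

6.73 × 10^-4 meV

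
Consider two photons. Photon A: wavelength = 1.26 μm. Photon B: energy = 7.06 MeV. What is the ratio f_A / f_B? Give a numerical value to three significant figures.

f_A = 2.379e14 Hz (from wavelength = 1.26 μm, via f = c/λ).
f_B = 1.707e21 Hz (from energy = 7.06 MeV, via f = E/h).
Ratio = 2.379e14 / 1.707e21 = 1.39e-7.

1.39e-7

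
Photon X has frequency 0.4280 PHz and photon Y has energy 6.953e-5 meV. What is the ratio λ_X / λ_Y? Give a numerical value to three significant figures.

λ_X = 7.004e-7 m (from frequency = 0.4280 PHz, via λ = c/f).
λ_Y = 17.83 m (from energy = 6.953e-5 meV, via λ = hc/E).
Ratio = 7.004e-7 / 17.83 = 3.93e-8.

3.93e-8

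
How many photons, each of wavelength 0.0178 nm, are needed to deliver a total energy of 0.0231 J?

Per-photon energy: E = 1.116e-14 J (from wavelength = 0.0178 nm).
N = E_total / E_photon = 0.0231 J / 1.116e-14 J = 2.07e12.

2.07e12 photons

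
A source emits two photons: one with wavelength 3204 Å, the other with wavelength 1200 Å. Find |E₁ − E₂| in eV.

Using E = hc/λ: E₁ = 6.1999·10^-19 J, E₂ = 1.6554·10^-18 J.
|ΔE| = |6.1999·10^-19 − 1.6554·10^-18| = 1.04·10^-18 J = 6.46 eV.

6.46 eV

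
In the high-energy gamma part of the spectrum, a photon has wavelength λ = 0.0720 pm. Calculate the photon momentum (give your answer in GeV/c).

0.0172 GeV/c

Take h = 6.62607015e-34 J·s, c = 2.99792458e8 m/s, 1 eV = 1.602176634e-19 J.
Convert to SI: λ = 0.0720 pm = 7.20e-14 m.
The photon relation is p = h/λ, giving p = 9.203e-21 kg·m/s.
Converting to GeV/c: p = 0.01722 GeV/c ≈ 0.0172 GeV/c.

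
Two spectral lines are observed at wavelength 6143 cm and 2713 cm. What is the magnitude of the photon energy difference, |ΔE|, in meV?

2.55e-5 meV

Using E = hc/λ: E₁ = 3.2337e-27 J, E₂ = 7.3220e-27 J.
|ΔE| = |3.2337e-27 − 7.3220e-27| = 4.09e-27 J = 2.55e-5 meV.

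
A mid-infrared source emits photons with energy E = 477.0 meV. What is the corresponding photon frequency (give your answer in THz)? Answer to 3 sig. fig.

Take h = 6.62607015e-34 J·s, 1 eV = 1.602176634e-19 J.
Convert to SI: E = 477.0 meV = 7.6424e-20 J.
Apply f = E/h: f = 1.153e14 Hz.
Converting to THz: f = 115.3 THz ≈ 115 THz.

115 THz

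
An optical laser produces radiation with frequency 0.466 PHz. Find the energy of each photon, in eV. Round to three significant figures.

(h = 6.62607015 × 10^-34 J·s, 1 eV = 1.602176634 × 10^-19 J.)
Convert to SI: f = 0.466 PHz = 4.66 × 10^14 Hz.
For a photon E = hf, so E = 3.088 × 10^-19 J.
Converting to eV: E = 1.927 eV ≈ 1.93 eV.

1.93 eV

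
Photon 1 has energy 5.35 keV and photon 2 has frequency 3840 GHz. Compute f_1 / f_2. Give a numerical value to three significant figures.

3.37e5

f_1 = 1.294e18 Hz (from energy = 5.35 keV, via f = E/h).
f_2 = 3.840e12 Hz (from frequency = 3840 GHz, via f given directly).
Ratio = 1.294e18 / 3.840e12 = 3.37e5.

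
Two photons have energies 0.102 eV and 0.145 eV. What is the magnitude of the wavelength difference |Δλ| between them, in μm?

3.60 μm

Using λ = hc/E: λ₁ = 1.216·10^-5 m, λ₂ = 8.551·10^-6 m.
|Δλ| = |1.216·10^-5 − 8.551·10^-6| = 3.60·10^-6 m = 3.60 μm.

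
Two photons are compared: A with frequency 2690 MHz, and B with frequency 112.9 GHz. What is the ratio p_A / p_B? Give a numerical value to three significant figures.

p_A = 5.945 × 10^-33 kg·m/s (from frequency = 2690 MHz, via p = hf/c).
p_B = 2.495 × 10^-31 kg·m/s (from frequency = 112.9 GHz, via p = hf/c).
Ratio = 5.945 × 10^-33 / 2.495 × 10^-31 = 0.0238.

0.0238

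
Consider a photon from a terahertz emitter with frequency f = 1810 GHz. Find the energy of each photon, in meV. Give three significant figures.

7.49 meV

Take h = 6.62607015 × 10^-34 J·s, 1 eV = 1.602176634 × 10^-19 J.
First convert: f = 1810 GHz = 1.81 × 10^12 Hz.
The photon relation is E = hf, giving E = 1.199 × 10^-21 J.
Converting to meV: E = 7.486 meV ≈ 7.49 meV.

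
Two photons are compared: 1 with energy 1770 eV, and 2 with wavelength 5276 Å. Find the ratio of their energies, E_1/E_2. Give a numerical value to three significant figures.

753

E_1 = 2.836e-16 J (from energy = 1770 eV, via E given directly).
E_2 = 3.765e-19 J (from wavelength = 5276 Å, via E = hc/λ).
Ratio = 2.836e-16 / 3.765e-19 = 753.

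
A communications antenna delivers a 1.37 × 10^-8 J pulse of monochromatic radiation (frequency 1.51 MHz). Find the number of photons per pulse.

1.37 × 10^19 photons

Per-photon energy: E = 1.001 × 10^-27 J (from frequency = 1.51 MHz).
N = E_total / E_photon = 1.37 × 10^-8 J / 1.001 × 10^-27 J = 1.37 × 10^19.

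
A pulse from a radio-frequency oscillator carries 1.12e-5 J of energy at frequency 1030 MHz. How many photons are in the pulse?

Per-photon energy: E = 6.825e-25 J (from frequency = 1030 MHz).
N = E_total / E_photon = 1.12e-5 J / 6.825e-25 J = 1.64e19.

1.64e19 photons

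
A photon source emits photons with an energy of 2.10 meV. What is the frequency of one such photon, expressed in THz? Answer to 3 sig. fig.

0.508 THz

In SI units: E = 2.10 meV = 3.3646 × 10^-22 J.
Apply f = E/h: f = 5.078 × 10^11 Hz.
Converting to THz: f = 0.5078 THz ≈ 0.508 THz.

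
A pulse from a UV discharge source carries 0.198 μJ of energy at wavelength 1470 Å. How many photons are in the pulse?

Per-photon energy: E = 1.351e-18 J (from wavelength = 1470 Å).
N = E_total / E_photon = 1.98e-7 J / 1.351e-18 J = 1.47e11.

1.47e11 photons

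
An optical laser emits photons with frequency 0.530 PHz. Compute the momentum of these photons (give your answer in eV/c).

2.19 eV/c

In SI units: f = 0.530 PHz = 5.30 × 10^14 Hz.
Apply p = hf/c: p = 1.171 × 10^-27 kg·m/s.
Converting to eV/c: p = 2.192 eV/c ≈ 2.19 eV/c.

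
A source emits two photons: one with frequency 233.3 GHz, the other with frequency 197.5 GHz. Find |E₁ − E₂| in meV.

Using E = hf: E₁ = 1.5459·10^-22 J, E₂ = 1.3086·10^-22 J.
|ΔE| = |1.5459·10^-22 − 1.3086·10^-22| = 2.37·10^-23 J = 0.148 meV.

0.148 meV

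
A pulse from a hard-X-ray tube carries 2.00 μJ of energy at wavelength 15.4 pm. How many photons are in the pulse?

1.55 × 10^8 photons

Per-photon energy: E = 1.290 × 10^-14 J (from wavelength = 15.4 pm).
N = E_total / E_photon = 2.00 × 10^-6 J / 1.290 × 10^-14 J = 1.55 × 10^8.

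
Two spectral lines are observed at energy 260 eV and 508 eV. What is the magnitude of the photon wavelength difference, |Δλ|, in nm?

Using λ = hc/E: λ₁ = 4.769e-9 m, λ₂ = 2.441e-9 m.
|Δλ| = |4.769e-9 − 2.441e-9| = 2.33e-9 m = 2.33 nm.

2.33 nm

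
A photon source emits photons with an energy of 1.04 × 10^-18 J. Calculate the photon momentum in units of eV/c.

6.49 eV/c

Use c = 2.99792458 × 10^8 m/s, 1 eV = 1.602176634 × 10^-19 J.
The photon relation is p = E/c, giving p = 3.469 × 10^-27 kg·m/s.
Converting to eV/c: p = 6.491 eV/c ≈ 6.49 eV/c.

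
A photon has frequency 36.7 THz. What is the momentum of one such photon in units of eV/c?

Convert to SI: f = 36.7 THz = 3.67 × 10^13 Hz.
For a photon p = hf/c, so p = 8.112 × 10^-29 kg·m/s.
Converting to eV/c: p = 0.1518 eV/c ≈ 0.152 eV/c.

0.152 eV/c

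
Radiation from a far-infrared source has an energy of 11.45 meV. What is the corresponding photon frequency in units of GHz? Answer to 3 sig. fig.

Use h = 6.62607015e-34 J·s, 1 eV = 1.602176634e-19 J.
Convert to SI: E = 11.45 meV = 1.8345e-21 J.
Apply f = E/h: f = 2.769e12 Hz.
Converting to GHz: f = 2769 GHz ≈ 2770 GHz.

2770 GHz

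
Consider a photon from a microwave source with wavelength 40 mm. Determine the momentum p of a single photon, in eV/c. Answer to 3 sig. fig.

3.10e-5 eV/c

Take h = 6.62607015e-34 J·s, c = 2.99792458e8 m/s, 1 eV = 1.602176634e-19 J.
Convert to SI: λ = 40 mm = 0.040 m.
The photon relation is p = h/λ, giving p = 1.657e-32 kg·m/s.
Converting to eV/c: p = 3.100e-5 eV/c ≈ 3.10e-5 eV/c.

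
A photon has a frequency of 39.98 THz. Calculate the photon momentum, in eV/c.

(h = 6.62607015e-34 J·s, c = 2.99792458e8 m/s, 1 eV = 1.602176634e-19 J.)
In SI units: f = 39.98 THz = 3.998e13 Hz.
Since p = hf/c for a photon, p = 8.836e-29 kg·m/s.
Converting to eV/c: p = 0.1653 eV/c ≈ 0.165 eV/c.

0.165 eV/c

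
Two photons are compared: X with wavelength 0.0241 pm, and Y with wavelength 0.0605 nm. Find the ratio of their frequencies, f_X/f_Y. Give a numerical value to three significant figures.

2510

f_X = 1.244 × 10^22 Hz (from wavelength = 0.0241 pm, via f = c/λ).
f_Y = 4.955 × 10^18 Hz (from wavelength = 0.0605 nm, via f = c/λ).
Ratio = 1.244 × 10^22 / 4.955 × 10^18 = 2510.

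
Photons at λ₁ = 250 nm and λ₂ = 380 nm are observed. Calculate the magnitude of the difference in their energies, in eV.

Using E = hc/λ: E₁ = 7.946 × 10^-19 J, E₂ = 5.227 × 10^-19 J.
|ΔE| = |7.946 × 10^-19 − 5.227 × 10^-19| = 2.72 × 10^-19 J = 1.70 eV.

1.70 eV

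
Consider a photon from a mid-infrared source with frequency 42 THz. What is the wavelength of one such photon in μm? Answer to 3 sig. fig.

7.14 μm

First convert: f = 42 THz = 4.2·10^13 Hz.
Apply λ = c/f: λ = 7.138·10^-6 m.
Converting to μm: λ = 7.138 μm ≈ 7.14 μm.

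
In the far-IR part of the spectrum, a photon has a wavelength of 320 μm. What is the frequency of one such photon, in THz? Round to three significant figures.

In SI units: λ = 320 μm = 3.2e-4 m.
Apply f = c/λ: f = 9.369e11 Hz.
Converting to THz: f = 0.9369 THz ≈ 0.937 THz.

0.937 THz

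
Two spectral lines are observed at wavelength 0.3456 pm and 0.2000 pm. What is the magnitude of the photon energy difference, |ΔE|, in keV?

Using E = hc/λ: E₁ = 5.7478e-13 J, E₂ = 9.9322e-13 J.
|ΔE| = |5.7478e-13 − 9.9322e-13| = 4.18e-13 J = 2610 keV.

2610 keV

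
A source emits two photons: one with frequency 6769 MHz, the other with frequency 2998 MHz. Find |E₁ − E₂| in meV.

Using E = hf: E₁ = 4.4852 × 10^-24 J, E₂ = 1.9865 × 10^-24 J.
|ΔE| = |4.4852 × 10^-24 − 1.9865 × 10^-24| = 2.50 × 10^-24 J = 0.0156 meV.

0.0156 meV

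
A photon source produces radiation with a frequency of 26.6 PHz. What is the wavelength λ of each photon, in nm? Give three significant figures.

Convert to SI: f = 26.6 PHz = 2.66e16 Hz.
For a photon λ = c/f, so λ = 1.127e-8 m.
Converting to nm: λ = 11.27 nm ≈ 11.3 nm.

11.3 nm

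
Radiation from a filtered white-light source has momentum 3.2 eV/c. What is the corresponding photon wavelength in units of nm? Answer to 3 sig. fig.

Take h = 6.62607015·10^-34 J·s, c = 2.99792458·10^8 m/s, 1 eV = 1.602176634·10^-19 J.
In SI units: p = 3.2 eV/c = 1.7102·10^-27 kg·m/s.
The photon relation is λ = h/p, giving λ = 3.875·10^-7 m.
Converting to nm: λ = 387.5 nm ≈ 387 nm.

387 nm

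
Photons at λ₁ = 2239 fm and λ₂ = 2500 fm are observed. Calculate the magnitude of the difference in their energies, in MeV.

Using E = hc/λ: E₁ = 8.8720·10^-14 J, E₂ = 7.9458·10^-14 J.
|ΔE| = |8.8720·10^-14 − 7.9458·10^-14| = 9.26·10^-15 J = 0.0578 MeV.

0.0578 MeV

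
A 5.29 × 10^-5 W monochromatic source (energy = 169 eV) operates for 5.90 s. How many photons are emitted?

Total energy: E_total = P·t = 5.29 × 10^-5 × 5.90 = 3.121 × 10^-4 J.
Per-photon energy: E = 2.708 × 10^-17 J.
N = E_total / E_photon = 1.15 × 10^13.

1.15 × 10^13 photons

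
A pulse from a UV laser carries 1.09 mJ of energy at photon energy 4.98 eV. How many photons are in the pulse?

Per-photon energy: E = 7.979 × 10^-19 J (from energy = 4.98 eV).
N = E_total / E_photon = 0.00109 J / 7.979 × 10^-19 J = 1.37 × 10^15.

1.37 × 10^15 photons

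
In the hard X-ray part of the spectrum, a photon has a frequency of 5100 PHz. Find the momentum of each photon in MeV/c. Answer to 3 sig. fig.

(h = 6.62607015 × 10^-34 J·s, c = 2.99792458 × 10^8 m/s, 1 eV = 1.602176634 × 10^-19 J.)
First convert: f = 5100 PHz = 5.1 × 10^18 Hz.
Apply p = hf/c: p = 1.127 × 10^-23 kg·m/s.
Converting to MeV/c: p = 0.02109 MeV/c ≈ 0.0211 MeV/c.

0.0211 MeV/c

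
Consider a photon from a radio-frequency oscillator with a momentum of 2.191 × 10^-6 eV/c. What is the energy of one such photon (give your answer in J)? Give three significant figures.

3.51 × 10^-25 J

Take c = 2.99792458 × 10^8 m/s, 1 eV = 1.602176634 × 10^-19 J.
In SI units: p = 2.191 × 10^-6 eV/c = 1.1709 × 10^-33 kg·m/s.
For a photon E = pc, so E = 3.510 × 10^-25 J.
So E ≈ 3.51 × 10^-25 J.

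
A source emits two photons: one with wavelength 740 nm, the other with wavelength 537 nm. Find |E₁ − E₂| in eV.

0.633 eV

Using E = hc/λ: E₁ = 2.684e-19 J, E₂ = 3.699e-19 J.
|ΔE| = |2.684e-19 − 3.699e-19| = 1.01e-19 J = 0.633 eV.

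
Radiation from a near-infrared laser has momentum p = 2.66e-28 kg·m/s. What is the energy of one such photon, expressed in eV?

0.498 eV

Take c = 2.99792458e8 m/s, 1 eV = 1.602176634e-19 J.
Apply E = pc: E = 7.974e-20 J.
Converting to eV: E = 0.4977 eV ≈ 0.498 eV.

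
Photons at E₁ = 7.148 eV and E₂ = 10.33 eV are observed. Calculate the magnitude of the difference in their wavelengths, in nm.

Using λ = hc/E: λ₁ = 1.7345 × 10^-7 m, λ₂ = 1.2002 × 10^-7 m.
|Δλ| = |1.7345 × 10^-7 − 1.2002 × 10^-7| = 5.34 × 10^-8 m = 53.4 nm.

53.4 nm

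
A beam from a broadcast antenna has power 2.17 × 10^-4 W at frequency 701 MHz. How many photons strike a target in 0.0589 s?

Total energy: E_total = P·t = 2.17 × 10^-4 × 0.0589 = 1.278 × 10^-5 J.
Per-photon energy: E = 4.645 × 10^-25 J.
N = E_total / E_photon = 2.75 × 10^19.

2.75 × 10^19 photons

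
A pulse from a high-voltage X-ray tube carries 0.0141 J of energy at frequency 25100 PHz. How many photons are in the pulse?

Per-photon energy: E = 1.663 × 10^-14 J (from frequency = 25100 PHz).
N = E_total / E_photon = 0.0141 J / 1.663 × 10^-14 J = 8.48 × 10^11.

8.48 × 10^11 photons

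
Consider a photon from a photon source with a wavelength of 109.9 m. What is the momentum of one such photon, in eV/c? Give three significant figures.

1.13e-8 eV/c

Use h = 6.62607015e-34 J·s, c = 2.99792458e8 m/s, 1 eV = 1.602176634e-19 J.
Apply p = h/λ: p = 6.029e-36 kg·m/s.
Converting to eV/c: p = 1.128e-8 eV/c ≈ 1.13e-8 eV/c.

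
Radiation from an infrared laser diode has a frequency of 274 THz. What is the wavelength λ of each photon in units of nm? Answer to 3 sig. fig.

1090 nm

(c = 2.99792458 × 10^8 m/s.)
In SI units: f = 274 THz = 2.74 × 10^14 Hz.
Apply λ = c/f: λ = 1.094 × 10^-6 m.
Converting to nm: λ = 1094 nm ≈ 1090 nm.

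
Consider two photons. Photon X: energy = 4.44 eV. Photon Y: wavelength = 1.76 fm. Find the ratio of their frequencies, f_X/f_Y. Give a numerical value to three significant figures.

f_X = 1.074·10^15 Hz (from energy = 4.44 eV, via f = E/h).
f_Y = 1.703·10^23 Hz (from wavelength = 1.76 fm, via f = c/λ).
Ratio = 1.074·10^15 / 1.703·10^23 = 6.30·10^-9.

6.30·10^-9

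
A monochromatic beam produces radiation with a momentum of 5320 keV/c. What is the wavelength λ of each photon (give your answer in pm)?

In SI units: p = 5320 keV/c = 2.8432e-21 kg·m/s.
For a photon λ = h/p, so λ = 2.331e-13 m.
Converting to pm: λ = 0.2331 pm ≈ 0.233 pm.

0.233 pm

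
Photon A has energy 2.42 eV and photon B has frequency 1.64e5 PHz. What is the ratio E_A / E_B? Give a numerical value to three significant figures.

3.57e-6

E_A = 3.877e-19 J (from energy = 2.42 eV, via E given directly).
E_B = 1.087e-13 J (from frequency = 1.64e5 PHz, via E = hf).
Ratio = 3.877e-19 / 1.087e-13 = 3.57e-6.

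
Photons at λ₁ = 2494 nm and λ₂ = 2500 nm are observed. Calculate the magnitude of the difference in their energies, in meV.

1.19 meV

Using E = hc/λ: E₁ = 7.9649e-20 J, E₂ = 7.9458e-20 J.
|ΔE| = |7.9649e-20 − 7.9458e-20| = 1.91e-22 J = 1.19 meV.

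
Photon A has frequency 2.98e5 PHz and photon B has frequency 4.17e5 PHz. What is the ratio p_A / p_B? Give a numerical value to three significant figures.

0.715

p_A = 6.586e-22 kg·m/s (from frequency = 2.98e5 PHz, via p = hf/c).
p_B = 9.217e-22 kg·m/s (from frequency = 4.17e5 PHz, via p = hf/c).
Ratio = 6.586e-22 / 9.217e-22 = 0.715.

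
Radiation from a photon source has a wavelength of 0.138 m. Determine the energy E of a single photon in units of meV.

(h = 6.62607015·10^-34 J·s, c = 2.99792458·10^8 m/s, 1 eV = 1.602176634·10^-19 J.)
The photon relation is E = hc/λ, giving E = 1.439·10^-24 J.
Converting to meV: E = 0.008984 meV ≈ 8.98·10^-3 meV.

8.98·10^-3 meV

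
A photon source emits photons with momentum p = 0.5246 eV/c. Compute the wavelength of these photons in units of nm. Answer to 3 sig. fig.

2360 nm

(h = 6.62607015 × 10^-34 J·s, c = 2.99792458 × 10^8 m/s, 1 eV = 1.602176634 × 10^-19 J.)
Convert to SI: p = 0.5246 eV/c = 2.8036 × 10^-28 kg·m/s.
Apply λ = h/p: λ = 2.363 × 10^-6 m.
Converting to nm: λ = 2363 nm ≈ 2360 nm.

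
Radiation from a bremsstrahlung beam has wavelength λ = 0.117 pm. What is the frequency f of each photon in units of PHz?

Use c = 2.99792458·10^8 m/s.
First convert: λ = 0.117 pm = 1.17·10^-13 m.
The photon relation is f = c/λ, giving f = 2.562·10^21 Hz.
Converting to PHz: f = 2.562·10^6 PHz ≈ 2.56·10^6 PHz.

2.56·10^6 PHz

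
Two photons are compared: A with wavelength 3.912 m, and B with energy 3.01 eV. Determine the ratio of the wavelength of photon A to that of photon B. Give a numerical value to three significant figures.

9.50 × 10^6

λ_A = 3.912 m (from wavelength = 3.912 m, via λ given directly).
λ_B = 4.119 × 10^-7 m (from energy = 3.01 eV, via λ = hc/E).
Ratio = 3.912 / 4.119 × 10^-7 = 9.50 × 10^6.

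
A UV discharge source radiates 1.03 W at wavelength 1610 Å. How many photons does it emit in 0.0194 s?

Total energy: E_total = P·t = 1.03 × 0.0194 = 0.01998 J.
Per-photon energy: E = 1.234e-18 J.
N = E_total / E_photon = 1.62e16.

1.62e16 photons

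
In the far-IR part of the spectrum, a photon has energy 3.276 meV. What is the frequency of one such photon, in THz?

Use h = 6.62607015e-34 J·s, 1 eV = 1.602176634e-19 J.
In SI units: E = 3.276 meV = 5.2487e-22 J.
Since f = E/h for a photon, f = 7.921e11 Hz.
Converting to THz: f = 0.7921 THz ≈ 0.792 THz.

0.792 THz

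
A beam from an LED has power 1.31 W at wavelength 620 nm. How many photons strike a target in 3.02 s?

Total energy: E_total = P·t = 1.31 × 3.02 = 3.956 J.
Per-photon energy: E = 3.204e-19 J.
N = E_total / E_photon = 1.23e19.

1.23e19 photons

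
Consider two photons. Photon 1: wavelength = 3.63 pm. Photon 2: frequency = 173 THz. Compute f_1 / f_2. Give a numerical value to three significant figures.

4.77e5

f_1 = 8.259e19 Hz (from wavelength = 3.63 pm, via f = c/λ).
f_2 = 1.730e14 Hz (from frequency = 173 THz, via f given directly).
Ratio = 8.259e19 / 1.730e14 = 4.77e5.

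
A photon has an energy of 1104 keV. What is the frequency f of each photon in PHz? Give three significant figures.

2.67 × 10^5 PHz

Take h = 6.62607015 × 10^-34 J·s, 1 eV = 1.602176634 × 10^-19 J.
In SI units: E = 1104 keV = 1.7688 × 10^-13 J.
Since f = E/h for a photon, f = 2.669 × 10^20 Hz.
Converting to PHz: f = 266900 PHz ≈ 2.67 × 10^5 PHz.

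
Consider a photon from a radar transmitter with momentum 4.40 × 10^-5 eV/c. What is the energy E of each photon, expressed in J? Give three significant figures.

(c = 2.99792458 × 10^8 m/s, 1 eV = 1.602176634 × 10^-19 J.)
Convert to SI: p = 4.40 × 10^-5 eV/c = 2.3515 × 10^-32 kg·m/s.
For a photon E = pc, so E = 7.050 × 10^-24 J.
So E ≈ 7.05 × 10^-24 J.

7.05 × 10^-24 J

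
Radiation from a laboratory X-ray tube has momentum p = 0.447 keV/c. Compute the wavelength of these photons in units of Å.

27.7 Å

Use h = 6.62607015·10^-34 J·s, c = 2.99792458·10^8 m/s, 1 eV = 1.602176634·10^-19 J.
Convert to SI: p = 0.447 keV/c = 2.3889·10^-25 kg·m/s.
For a photon λ = h/p, so λ = 2.774·10^-9 m.
Converting to Å: λ = 27.74 Å ≈ 27.7 Å.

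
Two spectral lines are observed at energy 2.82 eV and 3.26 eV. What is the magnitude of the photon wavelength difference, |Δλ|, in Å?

593 Å

Using λ = hc/E: λ₁ = 4.397e-7 m, λ₂ = 3.803e-7 m.
|Δλ| = |4.397e-7 − 3.803e-7| = 5.93e-8 m = 593 Å.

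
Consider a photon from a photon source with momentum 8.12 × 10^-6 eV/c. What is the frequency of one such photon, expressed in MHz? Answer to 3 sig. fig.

1960 MHz

In SI units: p = 8.12 × 10^-6 eV/c = 4.3396 × 10^-33 kg·m/s.
Apply f = pc/h: f = 1.963 × 10^9 Hz.
Converting to MHz: f = 1963 MHz ≈ 1960 MHz.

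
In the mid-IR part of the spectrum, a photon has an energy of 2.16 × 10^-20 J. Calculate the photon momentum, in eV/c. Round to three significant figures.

Take c = 2.99792458 × 10^8 m/s, 1 eV = 1.602176634 × 10^-19 J.
For a photon p = E/c, so p = 7.205 × 10^-29 kg·m/s.
Converting to eV/c: p = 0.1348 eV/c ≈ 0.135 eV/c.

0.135 eV/c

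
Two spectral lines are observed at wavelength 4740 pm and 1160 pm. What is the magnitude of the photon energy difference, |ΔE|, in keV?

Using E = hc/λ: E₁ = 4.191 × 10^-17 J, E₂ = 1.712 × 10^-16 J.
|ΔE| = |4.191 × 10^-17 − 1.712 × 10^-16| = 1.29 × 10^-16 J = 0.807 keV.

0.807 keV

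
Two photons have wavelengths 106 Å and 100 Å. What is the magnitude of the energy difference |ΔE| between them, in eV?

Using E = hc/λ: E₁ = 1.874 × 10^-17 J, E₂ = 1.986 × 10^-17 J.
|ΔE| = |1.874 × 10^-17 − 1.986 × 10^-17| = 1.12 × 10^-18 J = 7.02 eV.

7.02 eV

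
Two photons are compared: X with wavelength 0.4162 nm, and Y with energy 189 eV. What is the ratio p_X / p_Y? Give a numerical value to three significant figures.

15.8

p_X = 1.592e-24 kg·m/s (from wavelength = 0.4162 nm, via p = h/λ).
p_Y = 1.010e-25 kg·m/s (from energy = 189 eV, via p = E/c).
Ratio = 1.592e-24 / 1.010e-25 = 15.8.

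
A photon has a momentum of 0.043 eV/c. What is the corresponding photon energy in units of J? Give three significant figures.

6.89·10^-21 J

Use c = 2.99792458·10^8 m/s, 1 eV = 1.602176634·10^-19 J.
Convert to SI: p = 0.043 eV/c = 2.2980·10^-29 kg·m/s.
Apply E = pc: E = 6.889·10^-21 J.
So E ≈ 6.89·10^-21 J.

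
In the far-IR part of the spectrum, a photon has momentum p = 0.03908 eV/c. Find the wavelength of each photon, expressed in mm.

0.0317 mm

In SI units: p = 0.03908 eV/c = 2.0885 × 10^-29 kg·m/s.
Since λ = h/p for a photon, λ = 3.173 × 10^-5 m.
Converting to mm: λ = 0.03173 mm ≈ 0.0317 mm.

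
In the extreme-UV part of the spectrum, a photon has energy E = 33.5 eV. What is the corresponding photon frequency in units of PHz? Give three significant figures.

8.10 PHz

Convert to SI: E = 33.5 eV = 5.3673e-18 J.
Apply f = E/h: f = 8.100e15 Hz.
Converting to PHz: f = 8.100 PHz ≈ 8.10 PHz.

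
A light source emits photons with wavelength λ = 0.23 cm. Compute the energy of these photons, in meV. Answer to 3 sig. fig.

First convert: λ = 0.23 cm = 0.0023 m.
The photon relation is E = hc/λ, giving E = 8.637e-23 J.
Converting to meV: E = 0.5391 meV ≈ 0.539 meV.

0.539 meV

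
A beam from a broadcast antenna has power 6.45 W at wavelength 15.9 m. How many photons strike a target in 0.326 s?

1.68e26 photons

Total energy: E_total = P·t = 6.45 × 0.326 = 2.103 J.
Per-photon energy: E = 1.249e-26 J.
N = E_total / E_photon = 1.68e26.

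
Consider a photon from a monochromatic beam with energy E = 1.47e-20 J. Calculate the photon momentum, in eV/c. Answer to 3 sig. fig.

0.0918 eV/c

For a photon p = E/c, so p = 4.903e-29 kg·m/s.
Converting to eV/c: p = 0.09175 eV/c ≈ 0.0918 eV/c.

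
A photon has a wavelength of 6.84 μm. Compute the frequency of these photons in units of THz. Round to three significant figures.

43.8 THz

Take c = 2.99792458e8 m/s.
Convert to SI: λ = 6.84 μm = 6.84e-6 m.
For a photon f = c/λ, so f = 4.383e13 Hz.
Converting to THz: f = 43.83 THz ≈ 43.8 THz.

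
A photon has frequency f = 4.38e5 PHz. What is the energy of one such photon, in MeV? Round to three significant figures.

Use h = 6.62607015e-34 J·s, 1 eV = 1.602176634e-19 J.
Convert to SI: f = 4.38e5 PHz = 4.38e20 Hz.
Apply E = hf: E = 2.902e-13 J.
Converting to MeV: E = 1.811 MeV ≈ 1.81 MeV.

1.81 MeV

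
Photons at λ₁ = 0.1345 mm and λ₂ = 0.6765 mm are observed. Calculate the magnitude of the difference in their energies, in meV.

7.39 meV

Using E = hc/λ: E₁ = 1.4769e-21 J, E₂ = 2.9364e-22 J.
|ΔE| = |1.4769e-21 − 2.9364e-22| = 1.18e-21 J = 7.39 meV.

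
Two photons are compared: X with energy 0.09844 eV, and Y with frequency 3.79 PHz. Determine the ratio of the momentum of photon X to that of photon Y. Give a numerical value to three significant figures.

p_X = 5.261 × 10^-29 kg·m/s (from energy = 0.09844 eV, via p = E/c).
p_Y = 8.377 × 10^-27 kg·m/s (from frequency = 3.79 PHz, via p = hf/c).
Ratio = 5.261 × 10^-29 / 8.377 × 10^-27 = 6.28 × 10^-3.

6.28 × 10^-3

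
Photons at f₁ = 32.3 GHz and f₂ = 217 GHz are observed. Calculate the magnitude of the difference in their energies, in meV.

Using E = hf: E₁ = 2.140·10^-23 J, E₂ = 1.438·10^-22 J.
|ΔE| = |2.140·10^-23 − 1.438·10^-22| = 1.22·10^-22 J = 0.764 meV.

0.764 meV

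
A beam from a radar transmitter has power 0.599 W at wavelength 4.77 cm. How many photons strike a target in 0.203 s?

2.92 × 10^22 photons

Total energy: E_total = P·t = 0.599 × 0.203 = 0.1216 J.
Per-photon energy: E = 4.164 × 10^-24 J.
N = E_total / E_photon = 2.92 × 10^22.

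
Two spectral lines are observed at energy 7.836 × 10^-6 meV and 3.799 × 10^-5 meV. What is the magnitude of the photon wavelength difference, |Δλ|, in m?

126 m

Using λ = hc/E: λ₁ = 158.22 m, λ₂ = 32.636 m.
|Δλ| = |158.22 − 32.636| = 126 m.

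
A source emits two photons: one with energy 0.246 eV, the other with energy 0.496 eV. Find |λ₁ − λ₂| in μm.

2.54 μm

Using λ = hc/E: λ₁ = 5.040 × 10^-6 m, λ₂ = 2.500 × 10^-6 m.
|Δλ| = |5.040 × 10^-6 − 2.500 × 10^-6| = 2.54 × 10^-6 m = 2.54 μm.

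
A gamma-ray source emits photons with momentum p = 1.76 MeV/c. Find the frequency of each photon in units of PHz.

4.26e5 PHz

First convert: p = 1.76 MeV/c = 9.4059e-22 kg·m/s.
The photon relation is f = pc/h, giving f = 4.256e20 Hz.
Converting to PHz: f = 425600 PHz ≈ 4.26e5 PHz.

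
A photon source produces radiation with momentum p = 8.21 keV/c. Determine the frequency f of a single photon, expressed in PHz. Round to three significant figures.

1990 PHz

In SI units: p = 8.21 keV/c = 4.3877 × 10^-24 kg·m/s.
Since f = pc/h for a photon, f = 1.985 × 10^18 Hz.
Converting to PHz: f = 1985 PHz ≈ 1990 PHz.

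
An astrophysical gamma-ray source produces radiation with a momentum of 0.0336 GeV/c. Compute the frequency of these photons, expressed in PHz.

First convert: p = 0.0336 GeV/c = 1.7957 × 10^-20 kg·m/s.
Since f = pc/h for a photon, f = 8.124 × 10^21 Hz.
Converting to PHz: f = 8.124 × 10^6 PHz ≈ 8.12 × 10^6 PHz.

8.12 × 10^6 PHz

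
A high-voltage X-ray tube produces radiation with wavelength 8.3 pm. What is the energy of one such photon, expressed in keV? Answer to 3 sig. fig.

(h = 6.62607015e-34 J·s, c = 2.99792458e8 m/s, 1 eV = 1.602176634e-19 J.)
First convert: λ = 8.3 pm = 8.3e-12 m.
Since E = hc/λ for a photon, E = 2.393e-14 J.
Converting to keV: E = 149.4 keV ≈ 149 keV.

149 keV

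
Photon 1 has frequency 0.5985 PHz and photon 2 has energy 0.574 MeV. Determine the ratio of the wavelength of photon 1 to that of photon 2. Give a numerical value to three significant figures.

λ_1 = 5.009e-7 m (from frequency = 0.5985 PHz, via λ = c/f).
λ_2 = 2.160e-12 m (from energy = 0.574 MeV, via λ = hc/E).
Ratio = 5.009e-7 / 2.160e-12 = 2.32e5.

2.32e5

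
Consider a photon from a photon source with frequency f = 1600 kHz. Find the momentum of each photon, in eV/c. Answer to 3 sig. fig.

6.62 × 10^-9 eV/c

Use h = 6.62607015 × 10^-34 J·s, c = 2.99792458 × 10^8 m/s, 1 eV = 1.602176634 × 10^-19 J.
Convert to SI: f = 1600 kHz = 1.6 × 10^6 Hz.
Apply p = hf/c: p = 3.536 × 10^-36 kg·m/s.
Converting to eV/c: p = 6.617 × 10^-9 eV/c ≈ 6.62 × 10^-9 eV/c.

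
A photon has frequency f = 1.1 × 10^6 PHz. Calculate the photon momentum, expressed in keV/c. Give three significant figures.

4550 keV/c

Use h = 6.62607015 × 10^-34 J·s, c = 2.99792458 × 10^8 m/s, 1 eV = 1.602176634 × 10^-19 J.
Convert to SI: f = 1.1 × 10^6 PHz = 1.1 × 10^21 Hz.
The photon relation is p = hf/c, giving p = 2.431 × 10^-21 kg·m/s.
Converting to keV/c: p = 4549 keV/c ≈ 4550 keV/c.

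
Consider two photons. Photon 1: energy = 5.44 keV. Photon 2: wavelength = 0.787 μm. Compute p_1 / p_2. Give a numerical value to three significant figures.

p_1 = 2.907e-24 kg·m/s (from energy = 5.44 keV, via p = E/c).
p_2 = 8.419e-28 kg·m/s (from wavelength = 0.787 μm, via p = h/λ).
Ratio = 2.907e-24 / 8.419e-28 = 3450.

3450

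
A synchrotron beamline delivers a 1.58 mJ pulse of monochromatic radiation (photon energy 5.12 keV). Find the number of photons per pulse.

Per-photon energy: E = 8.203e-16 J (from energy = 5.12 keV).
N = E_total / E_photon = 0.00158 J / 8.203e-16 J = 1.93e12.

1.93e12 photons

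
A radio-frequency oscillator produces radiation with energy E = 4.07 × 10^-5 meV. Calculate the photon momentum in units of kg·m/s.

2.18 × 10^-35 kg·m/s

In SI units: E = 4.07 × 10^-5 meV = 6.5209 × 10^-27 J.
Apply p = E/c: p = 2.175 × 10^-35 kg·m/s.
So p ≈ 2.18 × 10^-35 kg·m/s.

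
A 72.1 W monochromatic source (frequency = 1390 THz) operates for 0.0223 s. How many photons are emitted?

1.75e18 photons

Total energy: E_total = P·t = 72.1 × 0.0223 = 1.608 J.
Per-photon energy: E = 9.210e-19 J.
N = E_total / E_photon = 1.75e18.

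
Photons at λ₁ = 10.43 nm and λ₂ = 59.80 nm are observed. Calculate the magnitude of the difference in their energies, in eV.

98.1 eV

Using E = hc/λ: E₁ = 1.9046e-17 J, E₂ = 3.3218e-18 J.
|ΔE| = |1.9046e-17 − 3.3218e-18| = 1.57e-17 J = 98.1 eV.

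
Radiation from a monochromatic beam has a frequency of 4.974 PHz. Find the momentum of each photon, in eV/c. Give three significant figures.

20.6 eV/c

Take h = 6.62607015e-34 J·s, c = 2.99792458e8 m/s, 1 eV = 1.602176634e-19 J.
First convert: f = 4.974 PHz = 4.974e15 Hz.
Apply p = hf/c: p = 1.099e-26 kg·m/s.
Converting to eV/c: p = 20.57 eV/c ≈ 20.6 eV/c.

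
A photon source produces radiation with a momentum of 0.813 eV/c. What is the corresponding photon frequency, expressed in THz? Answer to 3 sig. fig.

197 THz

First convert: p = 0.813 eV/c = 4.3449e-28 kg·m/s.
Since f = pc/h for a photon, f = 1.966e14 Hz.
Converting to THz: f = 196.6 THz ≈ 197 THz.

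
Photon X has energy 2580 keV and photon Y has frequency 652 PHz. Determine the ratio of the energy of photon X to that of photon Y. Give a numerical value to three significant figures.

E_X = 4.134e-13 J (from energy = 2580 keV, via E given directly).
E_Y = 4.320e-16 J (from frequency = 652 PHz, via E = hf).
Ratio = 4.134e-13 / 4.320e-16 = 957.

957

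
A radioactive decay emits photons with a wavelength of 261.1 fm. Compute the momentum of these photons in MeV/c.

Use h = 6.62607015·10^-34 J·s, c = 2.99792458·10^8 m/s, 1 eV = 1.602176634·10^-19 J.
In SI units: λ = 261.1 fm = 2.611·10^-13 m.
For a photon p = h/λ, so p = 2.538·10^-21 kg·m/s.
Converting to MeV/c: p = 4.749 MeV/c ≈ 4.75 MeV/c.

4.75 MeV/c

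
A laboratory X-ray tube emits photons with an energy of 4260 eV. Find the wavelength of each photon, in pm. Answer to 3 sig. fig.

291 pm

First convert: E = 4260 eV = 6.8253e-16 J.
Since λ = hc/E for a photon, λ = 2.910e-10 m.
Converting to pm: λ = 291.0 pm ≈ 291 pm.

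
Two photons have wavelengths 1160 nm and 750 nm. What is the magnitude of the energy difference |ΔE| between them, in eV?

0.584 eV

Using E = hc/λ: E₁ = 1.712 × 10^-19 J, E₂ = 2.649 × 10^-19 J.
|ΔE| = |1.712 × 10^-19 − 2.649 × 10^-19| = 9.36 × 10^-20 J = 0.584 eV.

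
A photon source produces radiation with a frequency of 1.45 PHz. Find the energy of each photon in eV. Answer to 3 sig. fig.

Convert to SI: f = 1.45 PHz = 1.45·10^15 Hz.
For a photon E = hf, so E = 9.608·10^-19 J.
Converting to eV: E = 5.997 eV ≈ 6.00 eV.

6.00 eV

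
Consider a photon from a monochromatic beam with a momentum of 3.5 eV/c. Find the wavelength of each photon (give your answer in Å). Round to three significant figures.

First convert: p = 3.5 eV/c = 1.8705 × 10^-27 kg·m/s.
Since λ = h/p for a photon, λ = 3.542 × 10^-7 m.
Converting to Å: λ = 3542 Å ≈ 3540 Å.

3540 Å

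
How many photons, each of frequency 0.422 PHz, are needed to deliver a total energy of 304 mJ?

1.09 × 10^18 photons

Per-photon energy: E = 2.796 × 10^-19 J (from frequency = 0.422 PHz).
N = E_total / E_photon = 0.304 J / 2.796 × 10^-19 J = 1.09 × 10^18.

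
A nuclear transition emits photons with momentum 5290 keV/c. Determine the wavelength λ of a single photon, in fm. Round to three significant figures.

In SI units: p = 5290 keV/c = 2.8271·10^-21 kg·m/s.
Apply λ = h/p: λ = 2.344·10^-13 m.
Converting to fm: λ = 234.4 fm ≈ 234 fm.

234 fm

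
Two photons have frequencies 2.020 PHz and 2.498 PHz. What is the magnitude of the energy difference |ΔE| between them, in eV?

Using E = hf: E₁ = 1.3385e-18 J, E₂ = 1.6552e-18 J.
|ΔE| = |1.3385e-18 − 1.6552e-18| = 3.17e-19 J = 1.98 eV.

1.98 eV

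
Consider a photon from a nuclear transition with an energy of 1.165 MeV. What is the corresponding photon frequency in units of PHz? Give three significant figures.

2.82e5 PHz

Use h = 6.62607015e-34 J·s, 1 eV = 1.602176634e-19 J.
Convert to SI: E = 1.165 MeV = 1.8665e-13 J.
The photon relation is f = E/h, giving f = 2.817e20 Hz.
Converting to PHz: f = 281700 PHz ≈ 2.82e5 PHz.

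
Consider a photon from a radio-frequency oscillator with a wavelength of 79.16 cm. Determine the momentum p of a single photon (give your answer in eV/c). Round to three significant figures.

1.57 × 10^-6 eV/c

First convert: λ = 79.16 cm = 0.7916 m.
Apply p = h/λ: p = 8.370 × 10^-34 kg·m/s.
Converting to eV/c: p = 1.566 × 10^-6 eV/c ≈ 1.57 × 10^-6 eV/c.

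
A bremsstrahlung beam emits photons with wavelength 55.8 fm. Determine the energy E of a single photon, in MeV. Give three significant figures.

(h = 6.62607015e-34 J·s, c = 2.99792458e8 m/s, 1 eV = 1.602176634e-19 J.)
First convert: λ = 55.8 fm = 5.58e-14 m.
For a photon E = hc/λ, so E = 3.560e-12 J.
Converting to MeV: E = 22.22 MeV ≈ 22.2 MeV.

22.2 MeV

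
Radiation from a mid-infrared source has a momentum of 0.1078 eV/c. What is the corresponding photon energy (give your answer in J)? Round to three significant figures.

1.73 × 10^-20 J

First convert: p = 0.1078 eV/c = 5.7611 × 10^-29 kg·m/s.
Apply E = pc: E = 1.727 × 10^-20 J.
So E ≈ 1.73 × 10^-20 J.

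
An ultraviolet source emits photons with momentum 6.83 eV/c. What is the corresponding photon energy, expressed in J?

First convert: p = 6.83 eV/c = 3.6501e-27 kg·m/s.
Apply E = pc: E = 1.094e-18 J.
So E ≈ 1.09e-18 J.

1.09e-18 J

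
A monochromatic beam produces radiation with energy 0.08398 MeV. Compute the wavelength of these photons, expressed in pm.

In SI units: E = 0.08398 MeV = 1.3455 × 10^-14 J.
Since λ = hc/E for a photon, λ = 1.476 × 10^-11 m.
Converting to pm: λ = 14.76 pm ≈ 14.8 pm.

14.8 pm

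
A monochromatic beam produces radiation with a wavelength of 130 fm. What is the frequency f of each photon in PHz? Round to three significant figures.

In SI units: λ = 130 fm = 1.3 × 10^-13 m.
Since f = c/λ for a photon, f = 2.306 × 10^21 Hz.
Converting to PHz: f = 2.306 × 10^6 PHz ≈ 2.31 × 10^6 PHz.

2.31 × 10^6 PHz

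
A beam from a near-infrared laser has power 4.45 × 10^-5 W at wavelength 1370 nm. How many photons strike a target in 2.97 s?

Total energy: E_total = P·t = 4.45 × 10^-5 × 2.97 = 1.322 × 10^-4 J.
Per-photon energy: E = 1.450 × 10^-19 J.
N = E_total / E_photon = 9.12 × 10^14.

9.12 × 10^14 photons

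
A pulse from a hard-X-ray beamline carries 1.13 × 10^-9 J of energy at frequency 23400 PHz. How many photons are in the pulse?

7.29 × 10^4 photons

Per-photon energy: E = 1.551 × 10^-14 J (from frequency = 23400 PHz).
N = E_total / E_photon = 1.13 × 10^-9 J / 1.551 × 10^-14 J = 72900.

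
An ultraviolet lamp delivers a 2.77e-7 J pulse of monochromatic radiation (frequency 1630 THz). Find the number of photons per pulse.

2.56e11 photons

Per-photon energy: E = 1.080e-18 J (from frequency = 1630 THz).
N = E_total / E_photon = 2.77e-7 J / 1.080e-18 J = 2.56e11.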